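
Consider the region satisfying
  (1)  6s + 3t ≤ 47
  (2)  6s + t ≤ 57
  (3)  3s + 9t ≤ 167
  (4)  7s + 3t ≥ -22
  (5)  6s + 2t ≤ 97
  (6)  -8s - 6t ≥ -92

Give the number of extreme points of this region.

Of the 15 pairwise boundary intersections, those satisfying every inequality are:
  (31/3, -5)
  (1/2, 44/3)
  (193/11, -531/11)
  (-233/18, 1235/54)
  (-29/9, 530/27)

5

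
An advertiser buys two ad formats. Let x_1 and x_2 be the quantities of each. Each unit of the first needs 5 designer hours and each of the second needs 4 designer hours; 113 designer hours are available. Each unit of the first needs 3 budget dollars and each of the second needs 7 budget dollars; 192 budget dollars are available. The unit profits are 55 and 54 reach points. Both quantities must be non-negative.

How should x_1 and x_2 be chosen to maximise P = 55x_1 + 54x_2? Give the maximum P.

Corner points and P = 55x_1 + 54x_2:
  (0, 0) → P = 0
  (0, 192/7) → P = 10368/7
  (113/5, 0) → P = 1243
  (1, 27) → P = 1513

At the optimal vertex, 5x_1 + 4x_2 = 113 and 3x_1 + 7x_2 = 192.
Solving simultaneously gives x_1 = 1, x_2 = 27.

x_1 = 1, x_2 = 27, maximum P = 1513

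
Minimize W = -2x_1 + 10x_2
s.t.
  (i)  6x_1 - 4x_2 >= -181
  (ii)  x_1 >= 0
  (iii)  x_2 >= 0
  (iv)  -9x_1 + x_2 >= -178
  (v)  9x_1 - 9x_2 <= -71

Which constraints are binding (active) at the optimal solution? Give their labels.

Vertices and W = -2x_1 + 10x_2:
  (0, 181/4) → W = 905/2
  (893/30, 899/10) → W = 12592/15
  (0, 71/9) → W = 710/9
  (1673/72, 249/8) → W = 2383/9

The minimum is at (0, 71/9). Substituting into each constraint, equality holds for (ii) and (v); the remaining constraints have slack.

(ii) and (v)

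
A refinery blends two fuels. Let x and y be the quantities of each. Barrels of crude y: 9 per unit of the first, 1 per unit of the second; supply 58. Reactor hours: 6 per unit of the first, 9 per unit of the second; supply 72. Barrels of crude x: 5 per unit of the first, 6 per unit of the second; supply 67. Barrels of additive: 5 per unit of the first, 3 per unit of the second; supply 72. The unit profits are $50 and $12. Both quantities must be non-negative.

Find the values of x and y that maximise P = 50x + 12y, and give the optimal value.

x = 6, y = 4, maximum P = 348

Feasible corners and P = 50x + 12y:
  (0, 0) → P = 0
  (0, 8) → P = 96
  (58/9, 0) → P = 2900/9
  (6, 4) → P = 348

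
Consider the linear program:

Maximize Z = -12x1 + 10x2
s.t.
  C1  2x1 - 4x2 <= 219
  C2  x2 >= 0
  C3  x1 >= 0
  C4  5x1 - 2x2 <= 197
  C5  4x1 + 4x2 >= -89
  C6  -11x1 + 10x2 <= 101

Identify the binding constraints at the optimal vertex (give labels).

Corner points and Z = -12x1 + 10x2:
  (0, 0) → Z = 0
  (197/5, 0) → Z = -2364/5
  (0, 101/10) → Z = 101
  (543/7, 668/7) → Z = 164/7

The maximum is at (0, 101/10). Substituting into each constraint, equality holds for C3 and C6; the remaining constraints have slack.

C3 and C6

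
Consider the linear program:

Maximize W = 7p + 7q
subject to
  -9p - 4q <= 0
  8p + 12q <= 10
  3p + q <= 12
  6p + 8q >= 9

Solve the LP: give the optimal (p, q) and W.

Corner points and W = 7p + 7q:
  (67/14, -33/14) → W = 17
  (7/2, -3/2) → W = 14
  (29/6, -5/2) → W = 49/3

The optimum lies where 8p + 12q = 10 and 3p + q = 12.
Solving simultaneously gives p = 67/14, q = -33/14.

p = 67/14, q = -33/14, maximum W = 17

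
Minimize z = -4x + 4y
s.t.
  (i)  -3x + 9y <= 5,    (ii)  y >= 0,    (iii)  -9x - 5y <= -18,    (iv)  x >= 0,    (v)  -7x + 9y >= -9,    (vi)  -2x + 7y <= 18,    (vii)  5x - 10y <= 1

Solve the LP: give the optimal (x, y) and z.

x = 7/2, y = 31/18, minimum z = -64/9

Vertices and z = -4x + 4y:
  (137/96, 33/32) → z = -19/12
  (7/2, 31/18) → z = -64/9
  (37/23, 81/115) → z = -416/115
  (81/25, 38/25) → z = -172/25

The binding constraints are -3x + 9y = 5 and -7x + 9y = -9.
Solving simultaneously gives x = 7/2, y = 31/18.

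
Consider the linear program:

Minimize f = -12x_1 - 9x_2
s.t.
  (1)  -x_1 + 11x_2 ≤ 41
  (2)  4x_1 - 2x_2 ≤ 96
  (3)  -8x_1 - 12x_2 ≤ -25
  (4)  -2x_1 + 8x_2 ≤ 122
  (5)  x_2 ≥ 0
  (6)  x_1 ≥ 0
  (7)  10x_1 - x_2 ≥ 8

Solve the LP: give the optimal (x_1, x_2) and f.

Feasible corners and f = -12x_1 - 9x_2:
  (569/21, 130/21) → f = -2666/7
  (129/109, 418/109) → f = -5310/109
  (24, 0) → f = -288
  (25/8, 0) → f = -75/2
  (121/128, 93/64) → f = -1563/64

The optimum lies where -x_1 + 11x_2 = 41 and 4x_1 - 2x_2 = 96.
Solving simultaneously gives x_1 = 569/21, x_2 = 130/21.

x_1 = 569/21, x_2 = 130/21, minimum f = -2666/7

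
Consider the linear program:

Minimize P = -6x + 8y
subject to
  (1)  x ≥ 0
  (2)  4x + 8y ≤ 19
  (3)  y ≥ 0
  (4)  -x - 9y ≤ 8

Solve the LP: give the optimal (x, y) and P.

Corner points and P = -6x + 8y:
  (0, 19/8) → P = 19
  (0, 0) → P = 0
  (19/4, 0) → P = -57/2

x = 19/4, y = 0, minimum P = -57/2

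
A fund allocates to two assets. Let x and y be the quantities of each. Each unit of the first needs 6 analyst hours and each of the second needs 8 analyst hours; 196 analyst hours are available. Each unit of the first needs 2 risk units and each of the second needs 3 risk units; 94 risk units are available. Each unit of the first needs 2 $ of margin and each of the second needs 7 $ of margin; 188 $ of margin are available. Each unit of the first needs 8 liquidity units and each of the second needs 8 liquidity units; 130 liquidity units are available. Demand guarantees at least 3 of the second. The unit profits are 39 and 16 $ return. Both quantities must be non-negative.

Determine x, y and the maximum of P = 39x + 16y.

Extreme points and P = 39x + 16y:
  (0, 65/4) → P = 260
  (0, 3) → P = 48
  (53/4, 3) → P = 2259/4

At the optimal vertex, 8x + 8y = 130 and y = 3.
Solving simultaneously gives x = 53/4, y = 3.

x = 53/4, y = 3, maximum P = 2259/4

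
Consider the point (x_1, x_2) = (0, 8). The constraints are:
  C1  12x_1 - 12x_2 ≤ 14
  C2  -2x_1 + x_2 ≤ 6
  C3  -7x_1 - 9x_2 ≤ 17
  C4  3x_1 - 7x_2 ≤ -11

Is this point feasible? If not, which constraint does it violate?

not feasible — violates C2

Constraint C2: -2x_1 + x_2 = 8, which is not ≤ 6. All other constraints are satisfied.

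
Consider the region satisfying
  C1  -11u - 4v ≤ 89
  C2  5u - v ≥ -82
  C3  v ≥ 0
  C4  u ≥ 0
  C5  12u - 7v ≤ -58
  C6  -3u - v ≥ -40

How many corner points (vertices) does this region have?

The feasible vertices (each the meet of two boundaries and inside every other half-plane) are:
  (0, 58/7)
  (0, 40)
  (74/11, 218/11)

3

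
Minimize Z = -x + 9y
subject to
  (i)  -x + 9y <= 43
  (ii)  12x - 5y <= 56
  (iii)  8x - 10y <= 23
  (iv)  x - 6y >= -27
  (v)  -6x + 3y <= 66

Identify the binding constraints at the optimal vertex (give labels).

Extreme points and Z = -x + 9y:
  (719/103, 572/103) → Z = 43
  (5, 16/3) → Z = 43
  (89/16, 43/20) → Z = 1103/80
  (-81/4, -37/2) → Z = -585/4
  (-105/11, 32/11) → Z = 393/11

The minimum is at (-81/4, -37/2). Substituting into each constraint, equality holds for (iii) and (v); the remaining constraints have slack.

(iii) and (v)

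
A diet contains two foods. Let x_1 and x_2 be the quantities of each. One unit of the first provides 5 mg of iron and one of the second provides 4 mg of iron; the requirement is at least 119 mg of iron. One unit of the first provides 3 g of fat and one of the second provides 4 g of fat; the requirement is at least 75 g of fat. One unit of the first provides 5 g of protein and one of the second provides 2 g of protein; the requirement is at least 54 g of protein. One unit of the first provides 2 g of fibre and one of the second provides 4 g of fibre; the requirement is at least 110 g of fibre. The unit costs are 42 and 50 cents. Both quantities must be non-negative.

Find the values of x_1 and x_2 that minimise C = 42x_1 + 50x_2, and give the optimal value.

Vertices and C = 42x_1 + 50x_2:
  (0, 119/4) → C = 2975/2
  (55, 0) → C = 2310
  (3, 26) → C = 1426
The feasible region is unbounded (it extends along (0, 1), (1, 0)), but C strictly increases along every unbounded feasible direction, so there is no improving ray and the minimum is attained at a vertex.

The optimum lies where 5x_1 + 4x_2 = 119 and 2x_1 + 4x_2 = 110.
Solving simultaneously gives x_1 = 3, x_2 = 26.

x_1 = 3, x_2 = 26, minimum C = 1426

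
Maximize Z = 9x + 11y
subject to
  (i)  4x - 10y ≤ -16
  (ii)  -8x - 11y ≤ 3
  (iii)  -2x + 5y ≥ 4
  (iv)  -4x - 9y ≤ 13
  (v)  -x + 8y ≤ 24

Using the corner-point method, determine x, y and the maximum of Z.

Corner points and Z = 9x + 11y:
  (-103/62, 29/31) → Z = -289/62
  (56/11, 40/11) → Z = 944/11
  (-96/25, 63/25) → Z = -171/25

x = 56/11, y = 40/11, maximum Z = 944/11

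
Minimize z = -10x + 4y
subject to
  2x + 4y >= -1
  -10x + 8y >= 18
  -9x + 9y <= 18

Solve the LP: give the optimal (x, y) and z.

x = -1, y = 1, minimum z = 14

Vertices and z = -10x + 4y:
  (-10/7, 13/28) → z = 113/7
  (-3/2, 1/2) → z = 17
  (-1, 1) → z = 14

The binding constraints are -10x + 8y = 18 and -9x + 9y = 18.
Solving simultaneously gives x = -1, y = 1.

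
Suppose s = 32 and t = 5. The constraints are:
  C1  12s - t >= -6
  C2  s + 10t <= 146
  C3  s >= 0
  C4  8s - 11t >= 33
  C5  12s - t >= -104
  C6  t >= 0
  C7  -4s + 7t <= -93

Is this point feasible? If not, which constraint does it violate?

C1: 379 ≥ -6 ✓
C2: 82 ≤ 146 ✓
C3: 32 ≥ 0 ✓
C4: 201 ≥ 33 ✓
C5: 379 ≥ -104 ✓
C6: 5 ≥ 0 ✓
C7: -93 ≤ -93 ✓

feasible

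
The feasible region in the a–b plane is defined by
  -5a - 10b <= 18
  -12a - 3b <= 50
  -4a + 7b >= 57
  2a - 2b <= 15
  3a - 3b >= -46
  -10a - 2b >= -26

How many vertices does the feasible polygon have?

Intersecting each pair of boundary lines and keeping only the points that satisfy every inequality leaves:
  (-521/96, 121/24)
  (-32/5, 134/15)
  (34/39, 337/39)
  (-7/18, 269/18)

4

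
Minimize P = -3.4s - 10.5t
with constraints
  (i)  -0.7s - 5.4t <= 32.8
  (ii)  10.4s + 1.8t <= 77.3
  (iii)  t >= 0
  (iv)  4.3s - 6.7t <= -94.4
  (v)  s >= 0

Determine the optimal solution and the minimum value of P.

s = 0, t = 773/18, minimum P = -5411/12

Vertices and P = -3.4s - 10.5t:
  (34799/7742, 131415/7742) → P = -14981741/77420
  (0, 773/18) → P = -5411/12
  (0, 944/67) → P = -9912/67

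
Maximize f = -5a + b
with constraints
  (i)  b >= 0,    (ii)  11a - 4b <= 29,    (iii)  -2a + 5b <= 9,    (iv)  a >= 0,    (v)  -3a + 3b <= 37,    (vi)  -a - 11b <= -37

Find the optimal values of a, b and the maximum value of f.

a = 86/27, b = 83/27, maximum f = -347/27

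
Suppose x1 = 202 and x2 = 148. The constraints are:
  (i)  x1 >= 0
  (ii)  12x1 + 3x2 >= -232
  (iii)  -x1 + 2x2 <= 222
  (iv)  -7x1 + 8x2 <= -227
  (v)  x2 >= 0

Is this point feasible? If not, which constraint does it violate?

(i): 202 ≥ 0 ✓
(ii): 2868 ≥ -232 ✓
(iii): 94 ≤ 222 ✓
(iv): -230 ≤ -227 ✓
(v): 148 ≥ 0 ✓

feasible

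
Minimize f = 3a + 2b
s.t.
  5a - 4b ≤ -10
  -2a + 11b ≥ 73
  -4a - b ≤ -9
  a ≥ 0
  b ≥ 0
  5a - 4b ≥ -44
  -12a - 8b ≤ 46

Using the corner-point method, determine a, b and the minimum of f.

a = 13/23, b = 155/23, minimum f = 349/23

The feasible region is unbounded (it extends along (4, 5)), but f strictly increases along every unbounded feasible direction, so there is no improving ray and the minimum is attained at a vertex.

At the optimal vertex, -2a + 11b = 73 and -4a - b = -9.
Solving simultaneously gives a = 13/23, b = 155/23.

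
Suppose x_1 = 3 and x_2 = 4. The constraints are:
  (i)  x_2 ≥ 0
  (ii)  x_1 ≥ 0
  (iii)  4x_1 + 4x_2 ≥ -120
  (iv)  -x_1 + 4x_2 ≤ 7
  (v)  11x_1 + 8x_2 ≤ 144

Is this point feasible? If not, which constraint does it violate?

not feasible — violates (iv)

Constraint (iv): -x_1 + 4x_2 = 13, which is not ≤ 7. All other constraints are satisfied.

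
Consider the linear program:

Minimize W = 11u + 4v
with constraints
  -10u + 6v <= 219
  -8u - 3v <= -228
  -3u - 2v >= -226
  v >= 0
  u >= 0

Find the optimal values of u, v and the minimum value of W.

u = 237/26, v = 672/13, minimum W = 7983/26

Corner points and W = 11u + 4v:
  (237/26, 672/13) → W = 7983/26
  (459/19, 2917/38) → W = 10883/19
  (57/2, 0) → W = 627/2
  (226/3, 0) → W = 2486/3

At the optimal vertex, -10u + 6v = 219 and -8u - 3v = -228.
Solving simultaneously gives u = 237/26, v = 672/13.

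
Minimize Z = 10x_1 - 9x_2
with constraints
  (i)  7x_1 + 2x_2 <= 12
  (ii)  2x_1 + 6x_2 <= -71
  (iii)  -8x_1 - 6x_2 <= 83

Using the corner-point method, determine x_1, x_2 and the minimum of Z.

x_1 = -2, x_2 = -67/6, minimum Z = 161/2

Feasible corners and Z = 10x_1 - 9x_2:
  (107/19, -521/38) → Z = 6829/38
  (119/13, -677/26) → Z = 8473/26
  (-2, -67/6) → Z = 161/2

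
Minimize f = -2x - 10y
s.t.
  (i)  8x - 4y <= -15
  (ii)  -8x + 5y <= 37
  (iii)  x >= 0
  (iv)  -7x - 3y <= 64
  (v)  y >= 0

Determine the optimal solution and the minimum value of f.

Vertices and f = -2x - 10y:
  (73/8, 22) → f = -953/4
  (0, 15/4) → f = -75/2
  (0, 37/5) → f = -74

At the optimal vertex, 8x - 4y = -15 and -8x + 5y = 37.
Solving simultaneously gives x = 73/8, y = 22.

x = 73/8, y = 22, minimum f = -953/4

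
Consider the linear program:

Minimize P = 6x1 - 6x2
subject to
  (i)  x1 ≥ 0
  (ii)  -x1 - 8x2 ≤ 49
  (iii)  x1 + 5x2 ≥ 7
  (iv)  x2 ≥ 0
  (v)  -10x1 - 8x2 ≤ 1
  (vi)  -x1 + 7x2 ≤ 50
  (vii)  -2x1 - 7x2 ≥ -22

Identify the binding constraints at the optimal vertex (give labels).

(i) and (vii)

Vertices and P = 6x1 - 6x2:
  (0, 7/5) → P = -42/5
  (0, 22/7) → P = -132/7
  (7, 0) → P = 42
  (11, 0) → P = 66

The minimum is at (0, 22/7). Substituting into each constraint, equality holds for (i) and (vii); the remaining constraints have slack.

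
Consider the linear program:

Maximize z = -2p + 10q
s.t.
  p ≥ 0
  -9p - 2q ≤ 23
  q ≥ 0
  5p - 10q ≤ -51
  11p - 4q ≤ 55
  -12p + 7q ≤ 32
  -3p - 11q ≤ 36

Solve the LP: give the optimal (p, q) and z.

p = 513/29, q = 1012/29, maximum z = 9094/29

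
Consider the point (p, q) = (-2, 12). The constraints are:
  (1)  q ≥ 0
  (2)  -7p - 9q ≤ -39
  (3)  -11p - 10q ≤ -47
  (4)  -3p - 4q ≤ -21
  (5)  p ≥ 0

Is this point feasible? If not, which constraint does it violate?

not feasible — violates (5)

Constraint (5): p = -2, which is not ≥ 0. All other constraints are satisfied.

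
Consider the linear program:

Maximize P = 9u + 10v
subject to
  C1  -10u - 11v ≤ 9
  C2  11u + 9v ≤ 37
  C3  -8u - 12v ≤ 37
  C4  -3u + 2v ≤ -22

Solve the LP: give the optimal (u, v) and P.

u = 272/49, v = -131/49, maximum P = 1138/49

Corner points and P = 9u + 10v:
  (299/32, -149/16) → P = -289/32
  (224/53, -247/53) → P = -454/53
  (259/20, -703/60) → P = -37/60
  (272/49, -131/49) → P = 1138/49

The optimum lies where 11u + 9v = 37 and -3u + 2v = -22.
Solving simultaneously gives u = 272/49, v = -131/49.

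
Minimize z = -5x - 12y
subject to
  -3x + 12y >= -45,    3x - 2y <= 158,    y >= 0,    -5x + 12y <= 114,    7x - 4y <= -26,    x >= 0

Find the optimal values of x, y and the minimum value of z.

x = 9/4, y = 167/16, minimum z = -273/2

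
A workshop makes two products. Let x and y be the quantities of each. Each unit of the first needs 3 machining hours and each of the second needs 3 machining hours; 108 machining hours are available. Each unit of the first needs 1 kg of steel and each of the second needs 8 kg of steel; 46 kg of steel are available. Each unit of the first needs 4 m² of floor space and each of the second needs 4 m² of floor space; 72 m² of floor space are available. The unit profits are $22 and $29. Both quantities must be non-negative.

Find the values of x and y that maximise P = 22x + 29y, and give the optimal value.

Vertices and P = 22x + 29y:
  (0, 0) → P = 0
  (0, 23/4) → P = 667/4
  (18, 0) → P = 396
  (14, 4) → P = 424

The binding constraints are x + 8y = 46 and 4x + 4y = 72.
Solving simultaneously gives x = 14, y = 4.

x = 14, y = 4, maximum P = 424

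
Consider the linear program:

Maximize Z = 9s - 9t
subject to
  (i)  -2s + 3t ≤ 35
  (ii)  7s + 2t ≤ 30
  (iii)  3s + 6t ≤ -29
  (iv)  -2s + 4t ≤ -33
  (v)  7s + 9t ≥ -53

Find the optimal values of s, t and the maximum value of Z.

s = 376/49, t = -83/7, maximum Z = 8613/49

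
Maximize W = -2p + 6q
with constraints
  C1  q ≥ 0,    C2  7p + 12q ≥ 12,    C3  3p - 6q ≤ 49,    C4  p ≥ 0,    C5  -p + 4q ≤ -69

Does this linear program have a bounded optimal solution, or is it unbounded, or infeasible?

infeasible

The boundaries q = 0 and 7p + 12q = 12 meet at (12/7, 0), but that point violates -p + 4q ≤ -69. Every candidate vertex is excluded by some other constraint, so the feasible region is empty.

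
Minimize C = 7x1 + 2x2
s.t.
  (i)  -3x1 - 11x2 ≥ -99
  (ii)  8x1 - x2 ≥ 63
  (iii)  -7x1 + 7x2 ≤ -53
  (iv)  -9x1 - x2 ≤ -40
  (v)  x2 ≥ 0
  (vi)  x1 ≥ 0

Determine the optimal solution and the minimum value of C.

Feasible corners and C = 7x1 + 2x2:
  (638/49, 267/49) → C = 5000/49
  (33, 0) → C = 231
  (388/49, 17/49) → C = 2750/49
  (63/8, 0) → C = 441/8

The binding constraints are 8x1 - x2 = 63 and x2 = 0.
Solving simultaneously gives x1 = 63/8, x2 = 0.

x1 = 63/8, x2 = 0, minimum C = 441/8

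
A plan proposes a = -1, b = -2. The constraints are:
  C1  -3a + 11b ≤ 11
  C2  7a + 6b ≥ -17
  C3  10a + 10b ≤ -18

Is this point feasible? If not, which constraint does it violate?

not feasible — violates C2

Constraint C2: 7a + 6b = -19, which is not ≥ -17. All other constraints are satisfied.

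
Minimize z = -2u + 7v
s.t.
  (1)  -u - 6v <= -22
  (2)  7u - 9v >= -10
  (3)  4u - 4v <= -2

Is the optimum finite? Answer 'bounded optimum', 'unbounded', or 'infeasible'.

bounded optimum

Extreme points and z = -2u + 7v:
  (46/17, 164/51) → z = 872/51
  (19/7, 45/14) → z = 239/14
  (11/4, 13/4) → z = 69/4
The feasible region has finitely many vertices and no improving ray; the minimum is 239/14 at (19/7, 45/14).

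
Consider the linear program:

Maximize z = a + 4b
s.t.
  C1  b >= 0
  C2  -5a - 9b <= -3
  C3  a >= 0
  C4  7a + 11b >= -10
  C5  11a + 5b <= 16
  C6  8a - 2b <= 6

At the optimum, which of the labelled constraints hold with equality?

Feasible corners and z = a + 4b:
  (3/5, 0) → z = 3/5
  (3/4, 0) → z = 3/4
  (0, 1/3) → z = 4/3
  (0, 16/5) → z = 64/5
  (1, 1) → z = 5

The maximum is at (0, 16/5). Substituting into each constraint, equality holds for C3 and C5; the remaining constraints have slack.

C3 and C5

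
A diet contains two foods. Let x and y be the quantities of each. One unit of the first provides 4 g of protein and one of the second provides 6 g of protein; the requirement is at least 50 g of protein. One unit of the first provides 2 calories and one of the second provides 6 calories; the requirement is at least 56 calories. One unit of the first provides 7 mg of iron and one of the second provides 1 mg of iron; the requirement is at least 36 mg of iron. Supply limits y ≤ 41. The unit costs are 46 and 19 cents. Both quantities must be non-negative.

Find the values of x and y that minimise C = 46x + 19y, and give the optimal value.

x = 4, y = 8, minimum C = 336

Corner points and C = 46x + 19y:
  (0, 36) → C = 684
  (0, 41) → C = 779
  (28, 0) → C = 1288
  (4, 8) → C = 336
The feasible region is unbounded (it extends along (1, 0)), but C strictly increases along every unbounded feasible direction, so there is no improving ray and the minimum is attained at a vertex.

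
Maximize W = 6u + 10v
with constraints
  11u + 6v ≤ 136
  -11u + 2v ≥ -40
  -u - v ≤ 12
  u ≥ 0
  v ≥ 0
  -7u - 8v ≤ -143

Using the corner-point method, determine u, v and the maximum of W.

Vertices and W = 6u + 10v:
  (0, 68/3) → W = 680/3
  (5, 27/2) → W = 165
  (0, 143/8) → W = 715/4

The binding constraints are 11u + 6v = 136 and u = 0.
Solving simultaneously gives u = 0, v = 68/3.

u = 0, v = 68/3, maximum W = 680/3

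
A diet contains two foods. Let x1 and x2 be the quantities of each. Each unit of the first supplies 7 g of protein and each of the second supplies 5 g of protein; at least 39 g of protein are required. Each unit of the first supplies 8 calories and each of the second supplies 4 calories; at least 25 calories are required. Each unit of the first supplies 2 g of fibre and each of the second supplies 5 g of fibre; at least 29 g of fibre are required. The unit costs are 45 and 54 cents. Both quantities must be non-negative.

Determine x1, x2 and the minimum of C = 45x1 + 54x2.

x1 = 2, x2 = 5, minimum C = 360

Extreme points and C = 45x1 + 54x2:
  (0, 39/5) → C = 2106/5
  (29/2, 0) → C = 1305/2
  (2, 5) → C = 360
The feasible region is unbounded (it extends along (0, 1), (1, 0)), but C strictly increases along every unbounded feasible direction, so there is no improving ray and the minimum is attained at a vertex.

The optimum lies where 7x1 + 5x2 = 39 and 2x1 + 5x2 = 29.
Solving simultaneously gives x1 = 2, x2 = 5.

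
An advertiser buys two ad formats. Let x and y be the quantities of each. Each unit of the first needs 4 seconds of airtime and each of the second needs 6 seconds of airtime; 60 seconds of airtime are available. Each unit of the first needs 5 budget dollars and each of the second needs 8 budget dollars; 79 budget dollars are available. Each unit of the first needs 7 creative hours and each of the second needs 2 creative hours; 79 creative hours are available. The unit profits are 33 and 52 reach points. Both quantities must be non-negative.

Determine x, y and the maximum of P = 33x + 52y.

Extreme points and P = 33x + 52y:
  (0, 0) → P = 0
  (0, 79/8) → P = 1027/2
  (79/7, 0) → P = 2607/7
  (3, 8) → P = 515
  (177/17, 52/17) → P = 8545/17

The binding constraints are 4x + 6y = 60 and 5x + 8y = 79.
Solving simultaneously gives x = 3, y = 8.

x = 3, y = 8, maximum P = 515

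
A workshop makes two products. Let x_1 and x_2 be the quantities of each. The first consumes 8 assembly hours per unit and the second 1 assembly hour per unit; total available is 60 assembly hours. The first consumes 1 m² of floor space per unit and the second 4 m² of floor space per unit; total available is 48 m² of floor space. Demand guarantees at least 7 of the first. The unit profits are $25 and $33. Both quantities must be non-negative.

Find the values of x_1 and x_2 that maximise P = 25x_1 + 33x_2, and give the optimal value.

x_1 = 7, x_2 = 4, maximum P = 307

The optimum lies where 8x_1 + x_2 = 60 and x_1 = 7.
Solving simultaneously gives x_1 = 7, x_2 = 4.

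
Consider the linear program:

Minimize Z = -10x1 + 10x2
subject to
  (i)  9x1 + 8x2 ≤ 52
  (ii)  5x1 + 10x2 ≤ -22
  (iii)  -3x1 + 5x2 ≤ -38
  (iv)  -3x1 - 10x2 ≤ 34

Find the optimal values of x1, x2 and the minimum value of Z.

x1 = 6, x2 = -26/5, minimum Z = -112

Corner points and Z = -10x1 + 10x2:
  (54/11, -256/55) → Z = -1052/11
  (6, -26/5) → Z = -112
  (14/3, -24/5) → Z = -284/3

At the optimal vertex, 5x1 + 10x2 = -22 and -3x1 - 10x2 = 34.
Solving simultaneously gives x1 = 6, x2 = -26/5.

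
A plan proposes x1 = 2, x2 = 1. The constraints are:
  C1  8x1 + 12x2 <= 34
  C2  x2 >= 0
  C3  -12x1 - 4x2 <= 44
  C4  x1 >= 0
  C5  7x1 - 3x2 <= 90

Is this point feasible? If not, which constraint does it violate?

C1: 28 ≤ 34 ✓
C2: 1 ≥ 0 ✓
C3: -28 ≤ 44 ✓
C4: 2 ≥ 0 ✓
C5: 11 ≤ 90 ✓

feasible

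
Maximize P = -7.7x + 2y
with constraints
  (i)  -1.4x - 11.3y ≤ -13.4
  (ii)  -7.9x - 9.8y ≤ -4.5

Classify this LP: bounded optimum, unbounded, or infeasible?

From the feasible point (-8047/7555, 9956/7555), moving in the direction (-9.8, 7.9) keeps every constraint satisfied while P increases without bound.

unbounded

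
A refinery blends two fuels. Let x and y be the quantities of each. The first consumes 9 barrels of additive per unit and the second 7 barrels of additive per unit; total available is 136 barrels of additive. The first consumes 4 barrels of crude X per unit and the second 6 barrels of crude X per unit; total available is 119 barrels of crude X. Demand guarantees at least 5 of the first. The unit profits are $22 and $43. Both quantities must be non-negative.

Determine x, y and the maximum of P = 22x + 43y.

x = 5, y = 13, maximum P = 669

Extreme points and P = 22x + 43y:
  (136/9, 0) → P = 2992/9
  (5, 0) → P = 110
  (5, 13) → P = 669

The binding constraints are 9x + 7y = 136 and x = 5.
Solving simultaneously gives x = 5, y = 13.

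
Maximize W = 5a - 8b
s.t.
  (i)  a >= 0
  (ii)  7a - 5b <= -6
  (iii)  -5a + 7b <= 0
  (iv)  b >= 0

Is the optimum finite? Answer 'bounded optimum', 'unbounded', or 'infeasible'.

infeasible

The boundaries a = 0 and 7a - 5b = -6 meet at (0, 6/5), but that point violates -5a + 7b ≤ 0. Every candidate vertex is excluded by some other constraint, so the feasible region is empty.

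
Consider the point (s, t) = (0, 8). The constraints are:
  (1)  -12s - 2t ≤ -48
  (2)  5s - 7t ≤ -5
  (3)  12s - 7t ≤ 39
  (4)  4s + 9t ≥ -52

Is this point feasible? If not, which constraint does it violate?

not feasible — violates (1)

Constraint (1): -12s - 2t = -16, which is not ≤ -48. All other constraints are satisfied.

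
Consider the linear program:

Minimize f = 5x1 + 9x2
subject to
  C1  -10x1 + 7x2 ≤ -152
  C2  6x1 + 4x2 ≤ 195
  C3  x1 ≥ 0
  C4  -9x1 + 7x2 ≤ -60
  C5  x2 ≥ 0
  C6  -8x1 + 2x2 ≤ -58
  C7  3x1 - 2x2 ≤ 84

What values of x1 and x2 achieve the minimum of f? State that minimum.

x1 = 76/5, x2 = 0, minimum f = 76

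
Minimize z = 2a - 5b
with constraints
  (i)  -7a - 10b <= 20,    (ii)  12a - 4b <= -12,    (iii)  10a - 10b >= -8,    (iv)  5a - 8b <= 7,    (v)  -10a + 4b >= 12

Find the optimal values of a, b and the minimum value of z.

a = -22/15, b = -2/3, minimum z = 2/5

The optimum lies where 10a - 10b = -8 and -10a + 4b = 12.
Solving simultaneously gives a = -22/15, b = -2/3.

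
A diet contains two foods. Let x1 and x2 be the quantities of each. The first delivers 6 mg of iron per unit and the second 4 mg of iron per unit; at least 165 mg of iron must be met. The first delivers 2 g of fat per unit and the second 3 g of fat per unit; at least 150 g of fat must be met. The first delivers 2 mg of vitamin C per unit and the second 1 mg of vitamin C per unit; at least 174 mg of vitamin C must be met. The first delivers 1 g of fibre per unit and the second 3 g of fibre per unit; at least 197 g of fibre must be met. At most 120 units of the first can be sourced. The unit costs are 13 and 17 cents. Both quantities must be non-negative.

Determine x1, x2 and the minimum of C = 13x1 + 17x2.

x1 = 65, x2 = 44, minimum C = 1593

Corner points and C = 13x1 + 17x2:
  (0, 174) → C = 2958
  (65, 44) → C = 1593
  (120, 77/3) → C = 5989/3
The feasible region is unbounded (it extends along (0, 1)), but C strictly increases along every unbounded feasible direction, so there is no improving ray and the minimum is attained at a vertex.

The optimum lies where 2x1 + x2 = 174 and x1 + 3x2 = 197.
Solving simultaneously gives x1 = 65, x2 = 44.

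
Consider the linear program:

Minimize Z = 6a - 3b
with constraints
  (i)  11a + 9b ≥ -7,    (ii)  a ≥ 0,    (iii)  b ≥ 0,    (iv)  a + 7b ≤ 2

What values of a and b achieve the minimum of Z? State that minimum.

a = 0, b = 2/7, minimum Z = -6/7

Extreme points and Z = 6a - 3b:
  (0, 0) → Z = 0
  (0, 2/7) → Z = -6/7
  (2, 0) → Z = 12

At the optimal vertex, a = 0 and a + 7b = 2.
Solving simultaneously gives a = 0, b = 2/7.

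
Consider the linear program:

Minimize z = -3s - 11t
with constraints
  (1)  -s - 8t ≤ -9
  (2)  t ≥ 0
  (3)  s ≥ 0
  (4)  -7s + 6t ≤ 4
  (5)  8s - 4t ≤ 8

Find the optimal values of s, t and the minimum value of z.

s = 16/5, t = 22/5, minimum z = -58

Vertices and z = -3s - 11t:
  (11/31, 67/62) → z = -803/62
  (25/17, 16/17) → z = -251/17
  (16/5, 22/5) → z = -58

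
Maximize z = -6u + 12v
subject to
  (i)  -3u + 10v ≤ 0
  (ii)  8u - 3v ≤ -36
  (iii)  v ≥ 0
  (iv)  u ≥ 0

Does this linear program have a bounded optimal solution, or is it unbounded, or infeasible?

infeasible

The boundaries -3u + 10v = 0 and v = 0 meet at (0, 0), but that point violates 8u - 3v ≤ -36. Every candidate vertex is excluded by some other constraint, so the feasible region is empty.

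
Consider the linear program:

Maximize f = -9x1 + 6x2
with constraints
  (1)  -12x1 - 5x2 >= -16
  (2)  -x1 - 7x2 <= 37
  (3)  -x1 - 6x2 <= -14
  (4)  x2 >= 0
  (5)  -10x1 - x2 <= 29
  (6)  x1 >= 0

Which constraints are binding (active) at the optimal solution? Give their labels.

(1) and (6)

Vertices and f = -9x1 + 6x2:
  (26/67, 152/67) → f = 678/67
  (0, 16/5) → f = 96/5
  (0, 7/3) → f = 14

The maximum is at (0, 16/5). Substituting into each constraint, equality holds for (1) and (6); the remaining constraints have slack.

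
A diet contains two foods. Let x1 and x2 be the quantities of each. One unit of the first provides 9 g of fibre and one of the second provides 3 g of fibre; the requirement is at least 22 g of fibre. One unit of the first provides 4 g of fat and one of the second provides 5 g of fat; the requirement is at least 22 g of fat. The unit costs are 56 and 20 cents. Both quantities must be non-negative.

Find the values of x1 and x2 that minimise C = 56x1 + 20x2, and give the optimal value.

Vertices and C = 56x1 + 20x2:
  (0, 22/3) → C = 440/3
  (11/2, 0) → C = 308
  (4/3, 10/3) → C = 424/3
The feasible region is unbounded (it extends along (0, 1), (1, 0)), but C strictly increases along every unbounded feasible direction, so there is no improving ray and the minimum is attained at a vertex.

At the optimal vertex, 9x1 + 3x2 = 22 and 4x1 + 5x2 = 22.
Solving simultaneously gives x1 = 4/3, x2 = 10/3.

x1 = 4/3, x2 = 10/3, minimum C = 424/3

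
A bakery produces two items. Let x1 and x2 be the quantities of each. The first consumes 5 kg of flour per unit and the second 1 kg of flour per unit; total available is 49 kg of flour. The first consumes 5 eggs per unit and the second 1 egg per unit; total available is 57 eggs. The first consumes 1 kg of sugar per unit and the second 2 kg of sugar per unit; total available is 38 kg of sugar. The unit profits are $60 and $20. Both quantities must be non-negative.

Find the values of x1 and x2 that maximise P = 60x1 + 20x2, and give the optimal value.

x1 = 20/3, x2 = 47/3, maximum P = 2140/3

Vertices and P = 60x1 + 20x2:
  (0, 0) → P = 0
  (0, 19) → P = 380
  (49/5, 0) → P = 588
  (20/3, 47/3) → P = 2140/3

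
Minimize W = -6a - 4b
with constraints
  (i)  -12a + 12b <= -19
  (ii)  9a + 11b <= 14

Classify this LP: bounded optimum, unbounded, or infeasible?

From the feasible point (377/240, -1/80), moving in the direction (11, -9) keeps every constraint satisfied while W decreases without bound.

unbounded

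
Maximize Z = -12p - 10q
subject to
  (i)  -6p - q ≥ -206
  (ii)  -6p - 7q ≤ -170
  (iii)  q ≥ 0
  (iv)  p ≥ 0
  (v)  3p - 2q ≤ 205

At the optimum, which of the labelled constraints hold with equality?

(ii) and (iv)

Corner points and Z = -12p - 10q:
  (103/3, 0) → Z = -412
  (0, 206) → Z = -2060
  (85/3, 0) → Z = -340
  (0, 170/7) → Z = -1700/7

The maximum is at (0, 170/7). Substituting into each constraint, equality holds for (ii) and (iv); the remaining constraints have slack.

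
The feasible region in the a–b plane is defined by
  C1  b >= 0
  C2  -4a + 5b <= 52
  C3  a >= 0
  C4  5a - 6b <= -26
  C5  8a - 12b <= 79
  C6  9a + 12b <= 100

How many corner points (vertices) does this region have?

3

Of the 15 pairwise boundary intersections, those satisfying every inequality are:
  (0, 13/3)
  (0, 25/3)
  (48/19, 367/57)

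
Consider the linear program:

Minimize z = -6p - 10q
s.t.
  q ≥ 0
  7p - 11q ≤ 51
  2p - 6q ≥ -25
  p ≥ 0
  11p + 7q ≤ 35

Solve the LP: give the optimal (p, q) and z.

p = 7/16, q = 69/16, minimum z = -183/4

Vertices and z = -6p - 10q:
  (0, 0) → z = 0
  (35/11, 0) → z = -210/11
  (0, 25/6) → z = -125/3
  (7/16, 69/16) → z = -183/4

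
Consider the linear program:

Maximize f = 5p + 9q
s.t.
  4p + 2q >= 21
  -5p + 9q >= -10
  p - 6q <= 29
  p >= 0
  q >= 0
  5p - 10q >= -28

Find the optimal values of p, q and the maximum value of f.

p = 352/5, q = 38, maximum f = 694

Extreme points and f = 5p + 9q:
  (209/46, 65/46) → f = 815/23
  (77/25, 217/50) → f = 2723/50
  (352/5, 38) → f = 694

The binding constraints are -5p + 9q = -10 and 5p - 10q = -28.
Solving simultaneously gives p = 352/5, q = 38.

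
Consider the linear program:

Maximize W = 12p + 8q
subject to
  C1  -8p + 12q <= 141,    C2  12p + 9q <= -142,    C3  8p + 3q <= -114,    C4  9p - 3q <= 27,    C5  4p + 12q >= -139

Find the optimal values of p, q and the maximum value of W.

p = -597/40, q = 9/5, maximum W = -1647/10

Vertices and W = 12p + 8q:
  (-597/40, 9/5) → W = -1647/10
  (-70/3, -137/36) → W = -2794/9
  (-317/28, -164/21) → W = -595/3

At the optimal vertex, -8p + 12q = 141 and 8p + 3q = -114.
Solving simultaneously gives p = -597/40, q = 9/5.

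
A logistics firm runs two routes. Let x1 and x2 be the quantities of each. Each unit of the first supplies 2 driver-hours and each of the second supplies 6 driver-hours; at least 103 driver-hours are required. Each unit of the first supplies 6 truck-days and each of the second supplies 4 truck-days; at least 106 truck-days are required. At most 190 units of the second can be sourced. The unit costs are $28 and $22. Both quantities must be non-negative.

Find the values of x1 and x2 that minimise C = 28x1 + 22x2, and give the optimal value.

Corner points and C = 28x1 + 22x2:
  (0, 53/2) → C = 583
  (0, 190) → C = 4180
  (103/2, 0) → C = 1442
  (8, 29/2) → C = 543
The feasible region is unbounded (it extends along (1, 0)), but C strictly increases along every unbounded feasible direction, so there is no improving ray and the minimum is attained at a vertex.

The optimum lies where 2x1 + 6x2 = 103 and 6x1 + 4x2 = 106.
Solving simultaneously gives x1 = 8, x2 = 29/2.

x1 = 8, x2 = 29/2, minimum C = 543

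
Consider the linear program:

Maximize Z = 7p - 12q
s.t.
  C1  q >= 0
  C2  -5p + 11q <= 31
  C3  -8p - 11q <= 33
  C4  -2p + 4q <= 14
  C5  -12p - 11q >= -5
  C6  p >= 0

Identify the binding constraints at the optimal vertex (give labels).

C1 and C5

Vertices and Z = 7p - 12q:
  (5/12, 0) → Z = 35/12
  (0, 0) → Z = 0
  (0, 5/11) → Z = -60/11

The maximum is at (5/12, 0). Substituting into each constraint, equality holds for C1 and C5; the remaining constraints have slack.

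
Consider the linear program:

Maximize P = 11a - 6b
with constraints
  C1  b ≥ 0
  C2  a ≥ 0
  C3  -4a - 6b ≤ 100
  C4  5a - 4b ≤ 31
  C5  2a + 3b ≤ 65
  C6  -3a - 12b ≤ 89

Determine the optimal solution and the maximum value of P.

a = 353/23, b = 263/23, maximum P = 2305/23

Vertices and P = 11a - 6b:
  (0, 0) → P = 0
  (31/5, 0) → P = 341/5
  (0, 65/3) → P = -130
  (353/23, 263/23) → P = 2305/23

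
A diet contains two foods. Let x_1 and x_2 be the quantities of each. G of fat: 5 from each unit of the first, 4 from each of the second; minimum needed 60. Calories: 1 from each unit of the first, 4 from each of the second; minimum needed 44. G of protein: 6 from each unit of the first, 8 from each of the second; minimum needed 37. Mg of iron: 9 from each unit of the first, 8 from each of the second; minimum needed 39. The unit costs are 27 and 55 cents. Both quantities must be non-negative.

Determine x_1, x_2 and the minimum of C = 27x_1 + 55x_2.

Extreme points and C = 27x_1 + 55x_2:
  (0, 15) → C = 825
  (44, 0) → C = 1188
  (4, 10) → C = 658
The feasible region is unbounded (it extends along (0, 1), (1, 0)), but C strictly increases along every unbounded feasible direction, so there is no improving ray and the minimum is attained at a vertex.

x_1 = 4, x_2 = 10, minimum C = 658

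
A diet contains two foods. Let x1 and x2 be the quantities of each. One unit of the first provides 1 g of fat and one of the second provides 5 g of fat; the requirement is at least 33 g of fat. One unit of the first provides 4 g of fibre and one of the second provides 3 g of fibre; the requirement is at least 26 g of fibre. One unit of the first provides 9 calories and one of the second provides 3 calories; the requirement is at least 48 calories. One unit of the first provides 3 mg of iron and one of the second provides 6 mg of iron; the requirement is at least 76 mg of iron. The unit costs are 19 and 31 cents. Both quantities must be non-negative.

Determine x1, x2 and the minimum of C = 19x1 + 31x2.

Corner points and C = 19x1 + 31x2:
  (0, 16) → C = 496
  (33, 0) → C = 627
  (182/9, 23/9) → C = 4171/9
  (4/3, 12) → C = 1192/3
The feasible region is unbounded (it extends along (0, 1), (1, 0)), but C strictly increases along every unbounded feasible direction, so there is no improving ray and the minimum is attained at a vertex.

x1 = 4/3, x2 = 12, minimum C = 1192/3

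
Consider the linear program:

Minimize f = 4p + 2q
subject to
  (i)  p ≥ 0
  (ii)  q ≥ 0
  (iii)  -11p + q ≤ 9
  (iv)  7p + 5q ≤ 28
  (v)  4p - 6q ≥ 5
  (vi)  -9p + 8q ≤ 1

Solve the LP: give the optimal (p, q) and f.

p = 5/4, q = 0, minimum f = 5

Feasible corners and f = 4p + 2q:
  (4, 0) → f = 16
  (5/4, 0) → f = 5
  (193/62, 77/62) → f = 463/31

At the optimal vertex, q = 0 and 4p - 6q = 5.
Solving simultaneously gives p = 5/4, q = 0.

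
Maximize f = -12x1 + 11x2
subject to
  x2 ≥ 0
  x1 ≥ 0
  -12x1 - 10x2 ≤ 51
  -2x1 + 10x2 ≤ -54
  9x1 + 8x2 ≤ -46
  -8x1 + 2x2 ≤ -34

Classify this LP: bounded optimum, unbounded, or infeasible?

The boundaries x2 = 0 and -2x1 + 10x2 = -54 meet at (27, 0), but that point violates 9x1 + 8x2 ≤ -46. Every candidate vertex is excluded by some other constraint, so the feasible region is empty.

infeasible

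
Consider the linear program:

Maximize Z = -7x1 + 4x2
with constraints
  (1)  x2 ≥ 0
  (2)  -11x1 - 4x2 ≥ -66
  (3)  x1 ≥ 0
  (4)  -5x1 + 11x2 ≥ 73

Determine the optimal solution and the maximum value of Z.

Extreme points and Z = -7x1 + 4x2:
  (0, 33/2) → Z = 66
  (434/141, 1133/141) → Z = 498/47
  (0, 73/11) → Z = 292/11

The optimum lies where -11x1 - 4x2 = -66 and x1 = 0.
Solving simultaneously gives x1 = 0, x2 = 33/2.

x1 = 0, x2 = 33/2, maximum Z = 66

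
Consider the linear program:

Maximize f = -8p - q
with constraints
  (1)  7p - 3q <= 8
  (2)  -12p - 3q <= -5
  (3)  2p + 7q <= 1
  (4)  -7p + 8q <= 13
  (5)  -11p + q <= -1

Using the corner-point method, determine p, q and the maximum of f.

p = 16/39, q = 1/39, maximum f = -43/13

Corner points and f = -8p - q:
  (13/19, -61/57) → f = -251/57
  (59/55, -9/55) → f = -463/55
  (16/39, 1/39) → f = -43/13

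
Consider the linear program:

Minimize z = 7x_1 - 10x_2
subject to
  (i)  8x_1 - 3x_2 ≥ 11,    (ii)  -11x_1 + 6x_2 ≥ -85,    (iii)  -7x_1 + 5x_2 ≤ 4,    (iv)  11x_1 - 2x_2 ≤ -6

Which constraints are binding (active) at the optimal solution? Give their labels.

(i) and (iv)

Vertices and z = 7x_1 - 10x_2:
  (-63/5, -559/15) → z = 4267/15
  (-40/17, -169/17) → z = 1410/17
  (-103/22, -91/4) → z = 2142/11

The minimum is at (-40/17, -169/17). Substituting into each constraint, equality holds for (i) and (iv); the remaining constraints have slack.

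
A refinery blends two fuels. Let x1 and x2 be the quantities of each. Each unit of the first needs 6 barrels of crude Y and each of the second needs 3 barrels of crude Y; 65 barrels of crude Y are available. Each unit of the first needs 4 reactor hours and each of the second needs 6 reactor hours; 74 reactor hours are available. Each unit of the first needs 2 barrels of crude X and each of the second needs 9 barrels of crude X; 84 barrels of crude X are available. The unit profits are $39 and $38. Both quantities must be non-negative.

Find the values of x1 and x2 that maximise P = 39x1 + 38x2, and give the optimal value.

The optimum lies where 6x1 + 3x2 = 65 and 4x1 + 6x2 = 74.
Solving simultaneously gives x1 = 7, x2 = 23/3.

x1 = 7, x2 = 23/3, maximum P = 1693/3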